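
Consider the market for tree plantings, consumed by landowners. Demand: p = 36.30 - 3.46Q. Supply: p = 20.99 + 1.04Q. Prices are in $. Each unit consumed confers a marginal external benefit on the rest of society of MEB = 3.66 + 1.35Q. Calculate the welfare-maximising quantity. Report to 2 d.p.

Q* = 6.02

Social marginal benefit = demand + MEB = 39.96 - 2.11Q.
Set SMB = MC: 39.96 - 2.11Q = 20.99 + 1.04Q → Q* = 6.0222.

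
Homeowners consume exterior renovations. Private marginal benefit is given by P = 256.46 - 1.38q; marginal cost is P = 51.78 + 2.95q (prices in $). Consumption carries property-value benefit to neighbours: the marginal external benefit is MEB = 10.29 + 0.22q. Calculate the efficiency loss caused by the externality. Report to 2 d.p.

Market equilibrium (private): 51.78 + 2.95q = 256.46 - 1.38q → q_m = 47.2702.
Social marginal benefit = demand + MEB = 266.75 - 1.16q.
Set SMB = MC: 266.75 - 1.16q = 51.78 + 2.95q → q* = 52.3041.
The loss is the area between SMB and MC from q* to q_m; with linear curves that's a triangle of height MEB(q_m).
DWL = ½ × 5.0339 × 20.6894 = 52.0742.

DWL = $52.07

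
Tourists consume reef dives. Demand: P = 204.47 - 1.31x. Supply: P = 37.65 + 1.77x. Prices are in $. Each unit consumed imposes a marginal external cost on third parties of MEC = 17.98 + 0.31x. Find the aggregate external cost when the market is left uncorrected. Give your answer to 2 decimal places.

Market equilibrium (private): 37.65 + 1.77x = 204.47 - 1.31x → x_m = 54.1623.
Total external cost = ∫₀^{x_m} (17.98 + 0.31x) dx = 17.98×54.1623 + ½×0.31×54.1623² = 1428.5391.

$1428.54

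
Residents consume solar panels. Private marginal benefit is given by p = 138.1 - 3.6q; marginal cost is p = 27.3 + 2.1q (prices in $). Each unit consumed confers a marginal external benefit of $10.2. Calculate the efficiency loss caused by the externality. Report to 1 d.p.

Market equilibrium (private): 27.3 + 2.1q = 138.1 - 3.6q → q_m = 19.4386.
Social marginal benefit = demand + MEB = 148.3 - 3.6q.
Set SMB = MC: 148.3 - 3.6q = 27.3 + 2.1q → q* = 21.2281.
The welfare-loss triangle has base |q_m − q*| and height MEB(q_m) (the vertical gap between SMB and MC is zero at q* and MEB at q_m).
DWL = ½ × 1.7895 × 10.2000 = 9.1265.

DWL = $9.1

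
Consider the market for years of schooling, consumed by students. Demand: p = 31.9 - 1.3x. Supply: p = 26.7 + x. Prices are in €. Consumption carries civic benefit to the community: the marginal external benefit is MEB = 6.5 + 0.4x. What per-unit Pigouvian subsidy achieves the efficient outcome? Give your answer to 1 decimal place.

Social marginal benefit = demand + MEB = 38.4 - 0.9x.
Set SMB = MC: 38.4 - 0.9x = 26.7 + x → x* = 6.1579.
The Pigouvian subsidy equals MEB at x*: 6.5 + 0.4×6.1579 = 8.9632.

subsidy = €9.0 per unit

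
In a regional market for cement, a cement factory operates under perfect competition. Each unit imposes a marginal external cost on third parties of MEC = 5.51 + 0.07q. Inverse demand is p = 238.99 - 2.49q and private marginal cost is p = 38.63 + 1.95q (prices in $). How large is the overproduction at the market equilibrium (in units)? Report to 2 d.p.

1.92 units

Market equilibrium (private): 38.63 + 1.95q = 238.99 - 2.49q → q_m = 45.1261.
Social marginal cost = private MC + MEC = 44.14 + 2.02q.
Set SMC = demand: 44.14 + 2.02q = 238.99 - 2.49q → q* = 43.2040.
Gap = |45.1261 − 43.2040| = 1.9221.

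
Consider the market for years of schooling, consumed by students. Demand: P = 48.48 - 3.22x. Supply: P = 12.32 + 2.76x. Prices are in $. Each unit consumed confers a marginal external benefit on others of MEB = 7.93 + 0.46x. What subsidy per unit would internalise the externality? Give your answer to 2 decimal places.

Social marginal benefit = demand + MEB = 56.41 - 2.76x.
Set SMB = MC: 56.41 - 2.76x = 12.32 + 2.76x → x* = 7.9873.
The Pigouvian subsidy equals MEB at x*: 7.93 + 0.46×7.9873 = 11.6042.

subsidy = $11.60 per unit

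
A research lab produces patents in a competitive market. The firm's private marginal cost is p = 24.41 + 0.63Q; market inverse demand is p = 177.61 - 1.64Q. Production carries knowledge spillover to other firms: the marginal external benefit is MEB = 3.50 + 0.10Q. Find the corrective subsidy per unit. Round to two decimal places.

subsidy = 10.72 per unit

Social marginal cost = private MC − MEB = 20.91 + 0.53Q.
Set SMC = demand: 20.91 + 0.53Q = 177.61 - 1.64Q → Q* = 72.2120.
The Pigouvian subsidy equals MEB at Q*: 3.50 + 0.10×72.2120 = 10.7212.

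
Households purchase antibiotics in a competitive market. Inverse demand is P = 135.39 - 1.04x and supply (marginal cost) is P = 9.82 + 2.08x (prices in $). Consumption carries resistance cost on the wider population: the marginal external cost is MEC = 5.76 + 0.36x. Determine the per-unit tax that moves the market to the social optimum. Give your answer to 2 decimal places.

tax = $18.15 per unit

Social marginal benefit = demand − MEC = 129.63 - 1.40x.
Set SMB = MC: 129.63 - 1.40x = 9.82 + 2.08x → x* = 34.4282.
The Pigouvian tax equals MEC at x*: 5.76 + 0.36×34.4282 = 18.1542.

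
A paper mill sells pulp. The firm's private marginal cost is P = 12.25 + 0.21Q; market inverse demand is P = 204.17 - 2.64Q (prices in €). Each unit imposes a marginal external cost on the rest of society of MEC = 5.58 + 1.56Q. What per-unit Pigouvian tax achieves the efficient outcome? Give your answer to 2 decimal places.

Social marginal cost = private MC + MEC = 17.83 + 1.77Q.
Set SMC = demand: 17.83 + 1.77Q = 204.17 - 2.64Q → Q* = 42.2540.
The Pigouvian tax equals MEC at Q*: 5.58 + 1.56×42.2540 = 71.4962.

tax = €71.50 per unit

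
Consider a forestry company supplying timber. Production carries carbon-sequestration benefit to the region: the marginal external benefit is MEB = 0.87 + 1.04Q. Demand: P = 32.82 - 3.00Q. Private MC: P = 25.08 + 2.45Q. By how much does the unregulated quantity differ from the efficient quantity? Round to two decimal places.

0.53 units

Market equilibrium (private): 25.08 + 2.45Q = 32.82 - 3.00Q → Q_m = 1.4202.
Social marginal cost = private MC − MEB = 24.21 + 1.41Q.
Set SMC = demand: 24.21 + 1.41Q = 32.82 - 3.00Q → Q* = 1.9524.
Gap = |1.4202 − 1.9524| = 0.5322.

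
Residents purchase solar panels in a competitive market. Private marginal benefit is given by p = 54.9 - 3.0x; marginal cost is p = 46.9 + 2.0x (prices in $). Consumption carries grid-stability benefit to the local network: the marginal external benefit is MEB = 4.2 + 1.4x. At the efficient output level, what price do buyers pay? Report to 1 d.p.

Social marginal benefit = demand + MEB = 59.1 - 1.6x.
Set SMB = MC: 59.1 - 1.6x = 46.9 + 2.0x → x* = 3.3889.
Consumer price on the demand curve at x*: 54.9 − 3.0×3.3889 = 44.7333.

P = $44.7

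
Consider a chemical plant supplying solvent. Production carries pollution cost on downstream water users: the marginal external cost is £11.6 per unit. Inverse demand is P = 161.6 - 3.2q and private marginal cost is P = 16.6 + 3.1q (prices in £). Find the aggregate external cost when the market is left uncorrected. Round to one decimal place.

Market equilibrium (private): 16.6 + 3.1q = 161.6 - 3.2q → q_m = 23.0159.
Total external cost = MEC × q_m = 11.6 × 23.0159 = 266.9844.

£267.0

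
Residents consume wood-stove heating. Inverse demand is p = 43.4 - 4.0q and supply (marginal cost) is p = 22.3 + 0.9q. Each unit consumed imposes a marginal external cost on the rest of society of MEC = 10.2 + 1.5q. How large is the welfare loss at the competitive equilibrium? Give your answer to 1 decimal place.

DWL = 21.7

Market equilibrium (private): 22.3 + 0.9q = 43.4 - 4.0q → q_m = 4.3061.
Social marginal benefit = demand − MEC = 33.2 - 5.5q.
Set SMB = MC: 33.2 - 5.5q = 22.3 + 0.9q → q* = 1.7031.
Between q* and q_m the wedge MC − SMB runs linearly from 0 to MEC(q_m), so the loss is a triangle.
DWL = ½ × 2.6030 × 16.6592 = 21.6819.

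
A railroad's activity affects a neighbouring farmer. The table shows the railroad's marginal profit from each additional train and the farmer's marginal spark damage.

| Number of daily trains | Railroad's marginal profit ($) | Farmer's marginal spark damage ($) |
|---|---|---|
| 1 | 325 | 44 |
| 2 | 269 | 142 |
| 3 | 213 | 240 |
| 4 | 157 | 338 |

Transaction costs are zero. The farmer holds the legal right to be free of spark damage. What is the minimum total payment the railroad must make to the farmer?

$186

Efficient level: marginal profit ≥ marginal spark damage through level 2, so k* = 2.
With the farmer holding the right, the railroad must at least compensate total damage at k*: 44 + 142 = 186.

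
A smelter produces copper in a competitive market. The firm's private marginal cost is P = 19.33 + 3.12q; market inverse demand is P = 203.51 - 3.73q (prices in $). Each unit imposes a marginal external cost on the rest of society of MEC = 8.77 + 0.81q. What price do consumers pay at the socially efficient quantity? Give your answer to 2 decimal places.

P = $118.09

Social marginal cost = private MC + MEC = 28.10 + 3.93q.
Set SMC = demand: 28.10 + 3.93q = 203.51 - 3.73q → q* = 22.8995.
Consumer price on the demand curve at q*: 203.51 − 3.73×22.8995 = 118.0949.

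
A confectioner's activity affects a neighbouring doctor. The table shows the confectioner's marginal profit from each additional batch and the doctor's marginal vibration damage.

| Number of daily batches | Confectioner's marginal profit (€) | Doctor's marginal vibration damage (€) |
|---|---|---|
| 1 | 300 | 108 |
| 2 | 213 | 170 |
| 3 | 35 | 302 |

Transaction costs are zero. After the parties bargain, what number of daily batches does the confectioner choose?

Bargaining reaches the level where marginal profit last exceeds marginal vibration damage.
That holds through level 2 (213 ≥ 170) but not at 3 (35 < 302).

2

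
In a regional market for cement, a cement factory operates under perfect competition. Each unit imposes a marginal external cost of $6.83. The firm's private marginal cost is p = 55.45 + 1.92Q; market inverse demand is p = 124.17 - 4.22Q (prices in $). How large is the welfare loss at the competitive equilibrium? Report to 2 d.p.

DWL = $3.80

Market equilibrium (private): 55.45 + 1.92Q = 124.17 - 4.22Q → Q_m = 11.1922.
Social marginal cost = private MC + MEC = 62.28 + 1.92Q.
Set SMC = demand: 62.28 + 1.92Q = 124.17 - 4.22Q → Q* = 10.0798.
The welfare-loss triangle has base |Q_m − Q*| and height MEC(Q_m) (the vertical gap between SMC and demand is zero at Q* and MEC at Q_m).
DWL = ½ × 1.1124 × 6.8300 = 3.7988.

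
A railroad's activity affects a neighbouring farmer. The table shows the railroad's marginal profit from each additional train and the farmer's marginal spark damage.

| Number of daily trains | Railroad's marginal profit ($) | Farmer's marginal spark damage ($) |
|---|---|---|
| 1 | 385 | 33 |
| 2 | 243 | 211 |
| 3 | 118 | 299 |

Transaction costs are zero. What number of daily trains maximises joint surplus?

Bargaining reaches the level where marginal profit last exceeds marginal spark damage.
That holds through level 2 (243 ≥ 211) but not at 3 (118 < 299).

2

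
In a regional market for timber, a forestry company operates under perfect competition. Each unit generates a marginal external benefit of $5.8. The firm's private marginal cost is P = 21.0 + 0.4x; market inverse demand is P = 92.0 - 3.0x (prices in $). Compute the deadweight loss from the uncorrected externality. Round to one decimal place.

DWL = $4.9

Market equilibrium (private): 21.0 + 0.4x = 92.0 - 3.0x → x_m = 20.8824.
Social marginal cost = private MC − MEB = 15.2 + 0.4x.
Set SMC = demand: 15.2 + 0.4x = 92.0 - 3.0x → x* = 22.5882.
The welfare-loss triangle has base |x_m − x*| and height MEB(x_m) (the vertical gap between SMC and demand is zero at x* and MEB at x_m).
DWL = ½ × 1.7058 × 5.8000 = 4.9468.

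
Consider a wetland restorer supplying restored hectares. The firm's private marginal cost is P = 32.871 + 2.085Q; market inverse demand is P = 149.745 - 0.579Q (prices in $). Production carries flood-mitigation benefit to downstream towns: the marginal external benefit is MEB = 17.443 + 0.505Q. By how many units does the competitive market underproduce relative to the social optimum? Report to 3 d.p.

Market equilibrium (private): 32.871 + 2.085Q = 149.745 - 0.579Q → Q_m = 43.8716.
Social marginal cost = private MC − MEB = 15.428 + 1.580Q.
Set SMC = demand: 15.428 + 1.580Q = 149.745 - 0.579Q → Q* = 62.2126.
Gap = |43.8716 − 62.2126| = 18.3410.

18.341 units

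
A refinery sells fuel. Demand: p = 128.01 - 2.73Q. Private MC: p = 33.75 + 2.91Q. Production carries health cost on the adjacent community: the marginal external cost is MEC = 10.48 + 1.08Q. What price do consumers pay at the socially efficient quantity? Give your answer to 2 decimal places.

P = 93.97

Social marginal cost = private MC + MEC = 44.23 + 3.99Q.
Set SMC = demand: 44.23 + 3.99Q = 128.01 - 2.73Q → Q* = 12.4673.
Consumer price on the demand curve at Q*: 128.01 − 2.73×12.4673 = 93.9743.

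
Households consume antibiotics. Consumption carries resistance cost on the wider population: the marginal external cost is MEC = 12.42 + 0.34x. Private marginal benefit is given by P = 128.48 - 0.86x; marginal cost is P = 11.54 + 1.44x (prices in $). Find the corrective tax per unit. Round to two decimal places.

Social marginal benefit = demand − MEC = 116.06 - 1.20x.
Set SMB = MC: 116.06 - 1.20x = 11.54 + 1.44x → x* = 39.5909.
The Pigouvian tax equals MEC at x*: 12.42 + 0.34×39.5909 = 25.8809.

tax = $25.88 per unit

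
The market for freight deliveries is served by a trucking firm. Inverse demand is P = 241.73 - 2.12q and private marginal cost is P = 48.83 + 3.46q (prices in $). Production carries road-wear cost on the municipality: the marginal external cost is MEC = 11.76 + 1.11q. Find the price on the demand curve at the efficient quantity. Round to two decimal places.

Social marginal cost = private MC + MEC = 60.59 + 4.57q.
Set SMC = demand: 60.59 + 4.57q = 241.73 - 2.12q → q* = 27.0762.
Consumer price on the demand curve at q*: 241.73 − 2.12×27.0762 = 184.3285.

P = $184.33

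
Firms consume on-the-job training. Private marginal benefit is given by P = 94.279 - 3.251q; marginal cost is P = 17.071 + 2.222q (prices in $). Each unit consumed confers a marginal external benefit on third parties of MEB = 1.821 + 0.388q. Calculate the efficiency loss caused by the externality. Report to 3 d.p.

Market equilibrium (private): 17.071 + 2.222q = 94.279 - 3.251q → q_m = 14.1071.
Social marginal benefit = demand + MEB = 96.100 - 2.863q.
Set SMB = MC: 96.100 - 2.863q = 17.071 + 2.222q → q* = 15.5416.
The loss is the area between SMB and MC from q* to q_m; with linear curves that's a triangle of height MEB(q_m).
DWL = ½ × 1.4345 × 7.2945 = 5.2320.

DWL = $5.232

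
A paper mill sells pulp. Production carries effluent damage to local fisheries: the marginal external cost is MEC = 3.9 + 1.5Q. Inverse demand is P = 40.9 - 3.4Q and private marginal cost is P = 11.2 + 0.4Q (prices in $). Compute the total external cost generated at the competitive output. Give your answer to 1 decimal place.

Market equilibrium (private): 11.2 + 0.4Q = 40.9 - 3.4Q → Q_m = 7.8158.
Total external cost = ∫₀^{Q_m} (3.9 + 1.5Q) dQ = 3.9×7.8158 + ½×1.5×7.8158² = 76.2967.

$76.3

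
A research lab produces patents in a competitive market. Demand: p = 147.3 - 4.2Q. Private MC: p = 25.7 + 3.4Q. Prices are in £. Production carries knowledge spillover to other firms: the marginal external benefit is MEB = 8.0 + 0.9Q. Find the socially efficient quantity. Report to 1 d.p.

Social marginal cost = private MC − MEB = 17.7 + 2.5Q.
Set SMC = demand: 17.7 + 2.5Q = 147.3 - 4.2Q → Q* = 19.3433.

Q* = 19.3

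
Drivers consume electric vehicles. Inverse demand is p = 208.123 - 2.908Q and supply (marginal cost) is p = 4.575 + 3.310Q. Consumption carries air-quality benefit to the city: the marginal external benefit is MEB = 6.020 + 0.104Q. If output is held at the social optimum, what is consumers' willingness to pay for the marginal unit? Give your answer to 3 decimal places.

Social marginal benefit = demand + MEB = 214.143 - 2.804Q.
Set SMB = MC: 214.143 - 2.804Q = 4.575 + 3.310Q → Q* = 34.2767.
Consumer price on the demand curve at Q*: 208.123 − 2.908×34.2767 = 108.4464.

P = 108.446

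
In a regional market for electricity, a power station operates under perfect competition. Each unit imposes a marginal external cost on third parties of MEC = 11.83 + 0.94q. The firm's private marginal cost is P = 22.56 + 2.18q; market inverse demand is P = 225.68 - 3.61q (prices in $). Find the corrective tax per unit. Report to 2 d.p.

Social marginal cost = private MC + MEC = 34.39 + 3.12q.
Set SMC = demand: 34.39 + 3.12q = 225.68 - 3.61q → q* = 28.4235.
The Pigouvian tax equals MEC at q*: 11.83 + 0.94×28.4235 = 38.5481.

tax = $38.55 per unit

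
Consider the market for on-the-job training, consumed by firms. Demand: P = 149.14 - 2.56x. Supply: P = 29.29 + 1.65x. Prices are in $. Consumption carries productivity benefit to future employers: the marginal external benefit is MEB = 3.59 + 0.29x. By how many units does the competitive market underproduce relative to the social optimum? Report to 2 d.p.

3.02 units

Market equilibrium (private): 29.29 + 1.65x = 149.14 - 2.56x → x_m = 28.4679.
Social marginal benefit = demand + MEB = 152.73 - 2.27x.
Set SMB = MC: 152.73 - 2.27x = 29.29 + 1.65x → x* = 31.4898.
Gap = |28.4679 − 31.4898| = 3.0219.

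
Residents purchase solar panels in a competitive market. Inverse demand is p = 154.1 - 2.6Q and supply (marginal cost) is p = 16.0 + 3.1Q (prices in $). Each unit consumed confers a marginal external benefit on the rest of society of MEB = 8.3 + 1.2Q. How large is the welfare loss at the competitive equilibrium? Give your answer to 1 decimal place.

Market equilibrium (private): 16.0 + 3.1Q = 154.1 - 2.6Q → Q_m = 24.2281.
Social marginal benefit = demand + MEB = 162.4 - 1.4Q.
Set SMB = MC: 162.4 - 1.4Q = 16.0 + 3.1Q → Q* = 32.5333.
Height of the DWL triangle at Q_m is SMB(Q_m) − MC(Q_m) = MEB(Q_m) = 37.3737.
DWL = ½ × 8.3052 × 37.3737 = 155.1980.

DWL = $155.2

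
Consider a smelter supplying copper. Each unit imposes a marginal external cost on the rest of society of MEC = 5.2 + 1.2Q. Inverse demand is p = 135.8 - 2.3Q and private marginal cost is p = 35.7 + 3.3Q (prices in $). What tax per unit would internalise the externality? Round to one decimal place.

tax = $21.9 per unit

Social marginal cost = private MC + MEC = 40.9 + 4.5Q.
Set SMC = demand: 40.9 + 4.5Q = 135.8 - 2.3Q → Q* = 13.9559.
The Pigouvian tax equals MEC at Q*: 5.2 + 1.2×13.9559 = 21.9471.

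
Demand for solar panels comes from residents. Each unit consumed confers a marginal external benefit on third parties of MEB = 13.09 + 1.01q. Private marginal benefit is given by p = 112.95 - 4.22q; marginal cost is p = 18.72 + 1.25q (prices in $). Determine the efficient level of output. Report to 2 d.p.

Social marginal benefit = demand + MEB = 126.04 - 3.21q.
Set SMB = MC: 126.04 - 3.21q = 18.72 + 1.25q → q* = 24.0628.

q* = 24.06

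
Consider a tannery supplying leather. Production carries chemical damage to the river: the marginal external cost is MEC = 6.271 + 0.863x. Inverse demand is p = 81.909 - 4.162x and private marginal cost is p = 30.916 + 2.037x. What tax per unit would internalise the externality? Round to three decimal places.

Social marginal cost = private MC + MEC = 37.187 + 2.900x.
Set SMC = demand: 37.187 + 2.900x = 81.909 - 4.162x → x* = 6.3328.
The Pigouvian tax equals MEC at x*: 6.271 + 0.863×6.3328 = 11.7362.

tax = 11.736 per unit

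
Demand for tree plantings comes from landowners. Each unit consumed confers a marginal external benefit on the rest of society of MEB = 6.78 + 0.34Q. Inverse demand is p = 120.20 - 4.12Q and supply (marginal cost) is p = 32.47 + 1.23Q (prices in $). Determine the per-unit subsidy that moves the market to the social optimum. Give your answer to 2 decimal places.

subsidy = $13.19 per unit

Social marginal benefit = demand + MEB = 126.98 - 3.78Q.
Set SMB = MC: 126.98 - 3.78Q = 32.47 + 1.23Q → Q* = 18.8643.
The Pigouvian subsidy equals MEB at Q*: 6.78 + 0.34×18.8643 = 13.1939.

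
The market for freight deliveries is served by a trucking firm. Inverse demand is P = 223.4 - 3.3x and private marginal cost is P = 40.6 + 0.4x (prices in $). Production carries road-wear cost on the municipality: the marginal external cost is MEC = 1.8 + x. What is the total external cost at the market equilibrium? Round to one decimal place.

Market equilibrium (private): 40.6 + 0.4x = 223.4 - 3.3x → x_m = 49.4054.
Total external cost = ∫₀^{x_m} (1.8 + 1.0x) dx = 1.8×49.4054 + ½×1.0×49.4054² = 1309.3765.

$1309.4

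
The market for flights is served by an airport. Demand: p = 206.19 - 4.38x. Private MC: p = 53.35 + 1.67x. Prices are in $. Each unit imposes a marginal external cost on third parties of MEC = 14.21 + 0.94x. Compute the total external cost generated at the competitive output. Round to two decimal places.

Market equilibrium (private): 53.35 + 1.67x = 206.19 - 4.38x → x_m = 25.2628.
Total external cost = ∫₀^{x_m} (14.21 + 0.94x) dx = 14.21×25.2628 + ½×0.94×25.2628² = 658.9426.

$658.94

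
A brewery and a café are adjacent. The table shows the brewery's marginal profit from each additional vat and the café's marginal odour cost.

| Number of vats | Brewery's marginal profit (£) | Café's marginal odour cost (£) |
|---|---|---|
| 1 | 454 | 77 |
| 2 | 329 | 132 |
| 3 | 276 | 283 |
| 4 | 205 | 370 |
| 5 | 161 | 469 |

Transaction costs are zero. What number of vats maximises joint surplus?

2

Bargaining reaches the level where marginal profit last exceeds marginal odour cost.
That holds through level 2 (329 ≥ 132) but not at 3 (276 < 283).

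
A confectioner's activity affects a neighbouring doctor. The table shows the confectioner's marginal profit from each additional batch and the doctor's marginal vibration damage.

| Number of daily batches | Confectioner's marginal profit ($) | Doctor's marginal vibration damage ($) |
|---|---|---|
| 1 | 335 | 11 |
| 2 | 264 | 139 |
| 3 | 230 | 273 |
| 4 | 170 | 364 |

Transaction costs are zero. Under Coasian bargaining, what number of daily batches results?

2

Bargaining reaches the level where marginal profit last exceeds marginal vibration damage.
That holds through level 2 (264 ≥ 139) but not at 3 (230 < 273).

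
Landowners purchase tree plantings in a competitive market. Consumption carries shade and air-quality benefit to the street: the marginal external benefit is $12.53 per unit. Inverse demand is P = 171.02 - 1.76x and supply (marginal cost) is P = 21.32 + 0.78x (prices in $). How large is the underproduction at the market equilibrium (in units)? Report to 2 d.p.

4.93 units

Market equilibrium (private): 21.32 + 0.78x = 171.02 - 1.76x → x_m = 58.9370.
Social marginal benefit = demand + MEB = 183.55 - 1.76x.
Set SMB = MC: 183.55 - 1.76x = 21.32 + 0.78x → x* = 63.8701.
Gap = |58.9370 − 63.8701| = 4.9331.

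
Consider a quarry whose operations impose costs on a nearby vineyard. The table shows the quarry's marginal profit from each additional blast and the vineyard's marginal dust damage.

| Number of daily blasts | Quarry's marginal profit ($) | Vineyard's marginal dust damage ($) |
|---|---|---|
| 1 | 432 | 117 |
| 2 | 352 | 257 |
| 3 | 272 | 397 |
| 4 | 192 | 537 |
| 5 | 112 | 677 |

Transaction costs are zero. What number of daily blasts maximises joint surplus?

2

Bargaining reaches the level where marginal profit last exceeds marginal dust damage.
That holds through level 2 (352 ≥ 257) but not at 3 (272 < 397).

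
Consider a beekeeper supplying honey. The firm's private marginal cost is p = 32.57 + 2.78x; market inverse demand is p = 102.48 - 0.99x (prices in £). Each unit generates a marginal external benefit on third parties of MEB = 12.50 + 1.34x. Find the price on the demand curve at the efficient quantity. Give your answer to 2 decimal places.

P = £68.91

Social marginal cost = private MC − MEB = 20.07 + 1.44x.
Set SMC = demand: 20.07 + 1.44x = 102.48 - 0.99x → x* = 33.9136.
Consumer price on the demand curve at x*: 102.48 − 0.99×33.9136 = 68.9055.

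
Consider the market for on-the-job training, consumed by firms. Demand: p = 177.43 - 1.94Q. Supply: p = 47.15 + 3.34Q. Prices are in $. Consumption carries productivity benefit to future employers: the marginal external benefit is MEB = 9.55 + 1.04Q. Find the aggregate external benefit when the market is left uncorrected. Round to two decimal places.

Market equilibrium (private): 47.15 + 3.34Q = 177.43 - 1.94Q → Q_m = 24.6742.
Total external benefit = ∫₀^{Q_m} (9.55 + 1.04Q) dQ = 9.55×24.6742 + ½×1.04×24.6742² = 552.2230.

$552.22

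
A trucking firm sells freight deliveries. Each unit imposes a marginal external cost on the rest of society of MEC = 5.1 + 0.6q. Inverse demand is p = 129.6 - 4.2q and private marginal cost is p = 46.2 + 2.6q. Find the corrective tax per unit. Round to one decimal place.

tax = 11.4 per unit

Social marginal cost = private MC + MEC = 51.3 + 3.2q.
Set SMC = demand: 51.3 + 3.2q = 129.6 - 4.2q → q* = 10.5811.
The Pigouvian tax equals MEC at q*: 5.1 + 0.6×10.5811 = 11.4487.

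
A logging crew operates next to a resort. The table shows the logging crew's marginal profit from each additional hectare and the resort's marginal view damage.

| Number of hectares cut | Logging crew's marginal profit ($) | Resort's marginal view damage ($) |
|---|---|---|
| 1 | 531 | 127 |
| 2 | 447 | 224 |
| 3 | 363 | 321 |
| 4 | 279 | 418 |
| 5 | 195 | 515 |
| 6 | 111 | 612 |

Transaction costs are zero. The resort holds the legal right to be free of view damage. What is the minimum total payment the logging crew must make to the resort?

Efficient level: marginal profit ≥ marginal view damage through level 3, so k* = 3.
With the resort holding the right, the logging crew must at least compensate total damage at k*: 127 + 224 + 321 = 672.

$672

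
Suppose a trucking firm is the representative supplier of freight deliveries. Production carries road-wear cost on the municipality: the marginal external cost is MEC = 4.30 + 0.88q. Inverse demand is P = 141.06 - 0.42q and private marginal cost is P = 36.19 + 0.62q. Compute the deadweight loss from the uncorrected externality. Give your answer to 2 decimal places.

Market equilibrium (private): 36.19 + 0.62q = 141.06 - 0.42q → q_m = 100.8365.
Social marginal cost = private MC + MEC = 40.49 + 1.50q.
Set SMC = demand: 40.49 + 1.50q = 141.06 - 0.42q → q* = 52.3802.
Between q* and q_m the wedge SMC − demand runs linearly from 0 to MEC(q_m), so the loss is a triangle.
DWL = ½ × 48.4563 × 93.0362 = 2254.0950.

DWL = 2254.10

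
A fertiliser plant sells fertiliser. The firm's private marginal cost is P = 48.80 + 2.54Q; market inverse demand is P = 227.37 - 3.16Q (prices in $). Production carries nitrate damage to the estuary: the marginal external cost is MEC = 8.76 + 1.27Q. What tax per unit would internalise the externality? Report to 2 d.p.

Social marginal cost = private MC + MEC = 57.56 + 3.81Q.
Set SMC = demand: 57.56 + 3.81Q = 227.37 - 3.16Q → Q* = 24.3630.
The Pigouvian tax equals MEC at Q*: 8.76 + 1.27×24.3630 = 39.7010.

tax = $39.70 per unit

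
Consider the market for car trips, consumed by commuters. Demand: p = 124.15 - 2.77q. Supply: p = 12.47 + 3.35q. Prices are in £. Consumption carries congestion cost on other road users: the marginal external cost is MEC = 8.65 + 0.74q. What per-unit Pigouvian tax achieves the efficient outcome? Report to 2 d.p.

Social marginal benefit = demand − MEC = 115.50 - 3.51q.
Set SMB = MC: 115.50 - 3.51q = 12.47 + 3.35q → q* = 15.0190.
The Pigouvian tax equals MEC at q*: 8.65 + 0.74×15.0190 = 19.7641.

tax = £19.76 per unit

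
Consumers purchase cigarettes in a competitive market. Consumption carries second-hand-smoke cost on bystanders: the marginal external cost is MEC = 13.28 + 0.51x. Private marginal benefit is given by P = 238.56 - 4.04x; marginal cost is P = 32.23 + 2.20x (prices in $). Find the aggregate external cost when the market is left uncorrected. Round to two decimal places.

Market equilibrium (private): 32.23 + 2.20x = 238.56 - 4.04x → x_m = 33.0657.
Total external cost = ∫₀^{x_m} (13.28 + 0.51x) dx = 13.28×33.0657 + ½×0.51×33.0657² = 717.9143.

$717.91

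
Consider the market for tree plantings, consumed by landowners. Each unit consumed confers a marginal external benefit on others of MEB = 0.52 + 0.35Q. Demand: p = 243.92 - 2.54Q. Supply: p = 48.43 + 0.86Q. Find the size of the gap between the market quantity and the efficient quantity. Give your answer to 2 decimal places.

6.77 units

Market equilibrium (private): 48.43 + 0.86Q = 243.92 - 2.54Q → Q_m = 57.4971.
Social marginal benefit = demand + MEB = 244.44 - 2.19Q.
Set SMB = MC: 244.44 - 2.19Q = 48.43 + 0.86Q → Q* = 64.2656.
Gap = |57.4971 − 64.2656| = 6.7685.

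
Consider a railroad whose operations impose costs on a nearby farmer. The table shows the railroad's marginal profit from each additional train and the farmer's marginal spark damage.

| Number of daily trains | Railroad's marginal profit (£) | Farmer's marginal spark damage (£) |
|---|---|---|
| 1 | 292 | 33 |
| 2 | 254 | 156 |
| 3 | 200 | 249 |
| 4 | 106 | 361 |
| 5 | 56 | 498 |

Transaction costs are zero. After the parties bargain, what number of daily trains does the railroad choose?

Bargaining reaches the level where marginal profit last exceeds marginal spark damage.
That holds through level 2 (254 ≥ 156) but not at 3 (200 < 249).

2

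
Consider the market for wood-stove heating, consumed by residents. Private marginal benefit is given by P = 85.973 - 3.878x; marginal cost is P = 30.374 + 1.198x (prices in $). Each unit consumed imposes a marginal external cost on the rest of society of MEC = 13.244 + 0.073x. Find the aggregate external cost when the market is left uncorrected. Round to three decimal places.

$149.445

Market equilibrium (private): 30.374 + 1.198x = 85.973 - 3.878x → x_m = 10.9533.
Total external cost = ∫₀^{x_m} (13.244 + 0.073x) dx = 13.244×10.9533 + ½×0.073×10.9533² = 149.4446.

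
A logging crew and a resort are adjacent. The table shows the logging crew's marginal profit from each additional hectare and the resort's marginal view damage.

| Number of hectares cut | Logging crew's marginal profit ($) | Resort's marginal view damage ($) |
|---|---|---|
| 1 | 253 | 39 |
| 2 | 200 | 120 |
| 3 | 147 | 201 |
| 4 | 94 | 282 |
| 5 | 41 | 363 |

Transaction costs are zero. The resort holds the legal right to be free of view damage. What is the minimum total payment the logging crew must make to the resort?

$159

Efficient level: marginal profit ≥ marginal view damage through level 2, so k* = 2.
With the resort holding the right, the logging crew must at least compensate total damage at k*: 39 + 120 = 159.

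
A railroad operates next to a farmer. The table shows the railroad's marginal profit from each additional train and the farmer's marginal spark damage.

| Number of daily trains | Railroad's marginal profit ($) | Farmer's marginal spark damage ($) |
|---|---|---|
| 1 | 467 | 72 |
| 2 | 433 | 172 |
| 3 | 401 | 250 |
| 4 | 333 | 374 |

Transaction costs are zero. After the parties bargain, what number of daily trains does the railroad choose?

Bargaining reaches the level where marginal profit last exceeds marginal spark damage.
That holds through level 3 (401 ≥ 250) but not at 4 (333 < 374).

3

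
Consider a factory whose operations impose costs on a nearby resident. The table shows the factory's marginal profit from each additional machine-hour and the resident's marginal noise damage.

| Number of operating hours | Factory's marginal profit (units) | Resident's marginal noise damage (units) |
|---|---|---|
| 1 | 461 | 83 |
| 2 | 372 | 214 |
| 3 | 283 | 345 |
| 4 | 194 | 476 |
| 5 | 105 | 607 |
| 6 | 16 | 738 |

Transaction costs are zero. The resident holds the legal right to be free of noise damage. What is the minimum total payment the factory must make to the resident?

297

Efficient level: marginal profit ≥ marginal noise damage through level 2, so k* = 2.
With the resident holding the right, the factory must at least compensate total damage at k*: 83 + 214 = 297.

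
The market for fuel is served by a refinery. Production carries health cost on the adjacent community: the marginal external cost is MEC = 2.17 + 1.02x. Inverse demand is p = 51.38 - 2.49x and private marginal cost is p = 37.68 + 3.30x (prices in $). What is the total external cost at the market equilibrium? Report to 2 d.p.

$7.99

Market equilibrium (private): 37.68 + 3.30x = 51.38 - 2.49x → x_m = 2.3661.
Total external cost = ∫₀^{x_m} (2.17 + 1.02x) dx = 2.17×2.3661 + ½×1.02×2.3661² = 7.9896.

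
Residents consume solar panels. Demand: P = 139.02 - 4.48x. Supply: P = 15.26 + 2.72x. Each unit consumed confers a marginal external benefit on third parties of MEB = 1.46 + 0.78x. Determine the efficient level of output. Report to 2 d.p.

Social marginal benefit = demand + MEB = 140.48 - 3.70x.
Set SMB = MC: 140.48 - 3.70x = 15.26 + 2.72x → x* = 19.5047.

x* = 19.50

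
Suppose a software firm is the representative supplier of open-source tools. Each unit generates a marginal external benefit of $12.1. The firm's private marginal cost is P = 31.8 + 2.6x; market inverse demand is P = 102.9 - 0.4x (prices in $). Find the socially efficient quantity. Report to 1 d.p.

Social marginal cost = private MC − MEB = 19.7 + 2.6x.
Set SMC = demand: 19.7 + 2.6x = 102.9 - 0.4x → x* = 27.7333.

x* = 27.7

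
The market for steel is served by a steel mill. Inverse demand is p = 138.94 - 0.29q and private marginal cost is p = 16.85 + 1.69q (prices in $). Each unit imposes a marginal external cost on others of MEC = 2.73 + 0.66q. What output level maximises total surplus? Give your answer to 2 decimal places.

q* = 45.21

Social marginal cost = private MC + MEC = 19.58 + 2.35q.
Set SMC = demand: 19.58 + 2.35q = 138.94 - 0.29q → q* = 45.2121.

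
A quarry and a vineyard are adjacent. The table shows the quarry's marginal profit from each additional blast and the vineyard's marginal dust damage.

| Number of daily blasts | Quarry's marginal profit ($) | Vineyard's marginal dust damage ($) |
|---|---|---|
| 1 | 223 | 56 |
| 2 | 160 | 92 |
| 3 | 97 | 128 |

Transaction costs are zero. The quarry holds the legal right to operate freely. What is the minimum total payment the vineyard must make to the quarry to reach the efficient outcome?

$97

Left alone the quarry would choose level 3 (marginal profit stays positive).
Efficient level: k* = 2 (marginal profit ≥ marginal dust damage through 2).
The vineyard must at least cover the quarry's forgone profit from cutting 3→2: 97 = 97.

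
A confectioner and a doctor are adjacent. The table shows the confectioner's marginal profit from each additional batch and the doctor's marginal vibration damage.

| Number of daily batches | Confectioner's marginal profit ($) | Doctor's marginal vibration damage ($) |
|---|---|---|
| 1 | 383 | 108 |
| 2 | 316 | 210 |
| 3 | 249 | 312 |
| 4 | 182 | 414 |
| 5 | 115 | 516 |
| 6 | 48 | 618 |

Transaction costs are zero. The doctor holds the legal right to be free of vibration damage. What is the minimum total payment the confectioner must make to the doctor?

$318

Efficient level: marginal profit ≥ marginal vibration damage through level 2, so k* = 2.
With the doctor holding the right, the confectioner must at least compensate total damage at k*: 108 + 210 = 318.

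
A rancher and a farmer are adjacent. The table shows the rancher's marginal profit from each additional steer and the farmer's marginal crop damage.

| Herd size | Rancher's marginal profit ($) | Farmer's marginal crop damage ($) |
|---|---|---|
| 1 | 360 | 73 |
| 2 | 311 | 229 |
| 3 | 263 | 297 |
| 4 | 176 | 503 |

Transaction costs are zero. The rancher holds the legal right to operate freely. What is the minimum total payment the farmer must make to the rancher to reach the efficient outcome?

Left alone the rancher would choose level 4 (marginal profit stays positive).
Efficient level: k* = 2 (marginal profit ≥ marginal crop damage through 2).
The farmer must at least cover the rancher's forgone profit from cutting 4→2: 263 + 176 = 439.

$439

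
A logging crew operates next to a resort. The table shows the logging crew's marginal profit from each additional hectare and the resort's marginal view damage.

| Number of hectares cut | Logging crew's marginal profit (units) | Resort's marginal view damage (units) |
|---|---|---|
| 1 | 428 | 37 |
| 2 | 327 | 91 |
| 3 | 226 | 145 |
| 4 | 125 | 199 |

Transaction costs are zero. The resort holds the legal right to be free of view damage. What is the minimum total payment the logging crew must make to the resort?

273

Efficient level: marginal profit ≥ marginal view damage through level 3, so k* = 3.
With the resort holding the right, the logging crew must at least compensate total damage at k*: 37 + 91 + 145 = 273.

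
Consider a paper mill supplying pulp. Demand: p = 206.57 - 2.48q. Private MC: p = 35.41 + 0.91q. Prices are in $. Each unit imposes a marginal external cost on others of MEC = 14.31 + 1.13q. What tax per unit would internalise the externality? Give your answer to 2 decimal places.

Social marginal cost = private MC + MEC = 49.72 + 2.04q.
Set SMC = demand: 49.72 + 2.04q = 206.57 - 2.48q → q* = 34.7013.
The Pigouvian tax equals MEC at q*: 14.31 + 1.13×34.7013 = 53.5225.

tax = $53.52 per unit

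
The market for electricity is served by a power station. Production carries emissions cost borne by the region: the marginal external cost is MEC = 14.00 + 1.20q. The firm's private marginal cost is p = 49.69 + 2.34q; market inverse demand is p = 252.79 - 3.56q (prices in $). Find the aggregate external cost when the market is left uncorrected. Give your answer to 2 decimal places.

Market equilibrium (private): 49.69 + 2.34q = 252.79 - 3.56q → q_m = 34.4237.
Total external cost = ∫₀^{q_m} (14.00 + 1.20q) dq = 14.00×34.4237 + ½×1.20×34.4237² = 1192.9265.

$1192.93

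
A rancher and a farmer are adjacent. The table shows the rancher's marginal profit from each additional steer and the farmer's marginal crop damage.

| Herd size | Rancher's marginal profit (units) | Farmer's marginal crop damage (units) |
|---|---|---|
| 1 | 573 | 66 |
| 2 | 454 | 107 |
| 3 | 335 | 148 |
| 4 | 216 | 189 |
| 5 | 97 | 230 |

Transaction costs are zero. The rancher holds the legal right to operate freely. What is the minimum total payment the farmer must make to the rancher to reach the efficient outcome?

Left alone the rancher would choose level 5 (marginal profit stays positive).
Efficient level: k* = 4 (marginal profit ≥ marginal crop damage through 4).
The farmer must at least cover the rancher's forgone profit from cutting 5→4: 97 = 97.

97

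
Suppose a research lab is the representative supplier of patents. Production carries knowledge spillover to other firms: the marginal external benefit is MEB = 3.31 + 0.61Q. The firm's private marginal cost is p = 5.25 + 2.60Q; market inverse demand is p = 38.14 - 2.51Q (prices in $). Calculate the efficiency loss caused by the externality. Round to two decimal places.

DWL = $5.82

Market equilibrium (private): 5.25 + 2.60Q = 38.14 - 2.51Q → Q_m = 6.4364.
Social marginal cost = private MC − MEB = 1.94 + 1.99Q.
Set SMC = demand: 1.94 + 1.99Q = 38.14 - 2.51Q → Q* = 8.0444.
Between Q* and Q_m the wedge demand − SMC runs linearly from 0 to MEB(Q_m), so the loss is a triangle.
DWL = ½ × 1.6080 × 7.2362 = 5.8179.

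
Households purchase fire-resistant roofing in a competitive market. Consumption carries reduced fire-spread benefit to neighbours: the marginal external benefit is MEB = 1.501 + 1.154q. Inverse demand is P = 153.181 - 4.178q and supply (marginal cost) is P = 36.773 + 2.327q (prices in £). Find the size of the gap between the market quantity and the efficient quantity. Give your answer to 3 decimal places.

4.140 units

Market equilibrium (private): 36.773 + 2.327q = 153.181 - 4.178q → q_m = 17.8952.
Social marginal benefit = demand + MEB = 154.682 - 3.024q.
Set SMB = MC: 154.682 - 3.024q = 36.773 + 2.327q → q* = 22.0349.
Gap = |17.8952 − 22.0349| = 4.1397.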